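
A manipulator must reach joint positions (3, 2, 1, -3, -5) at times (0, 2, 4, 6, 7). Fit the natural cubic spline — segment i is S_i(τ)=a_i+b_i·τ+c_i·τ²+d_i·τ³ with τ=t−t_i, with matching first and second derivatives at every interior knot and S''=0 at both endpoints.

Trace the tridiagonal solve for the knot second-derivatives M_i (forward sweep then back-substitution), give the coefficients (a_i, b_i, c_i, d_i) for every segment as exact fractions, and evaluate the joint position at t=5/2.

Δ: Δ0=-1/2, Δ1=-1/2, Δ2=-2, Δ3=-2
row 1: diag=8, rhs=0; c'=1/4, d'=0
row 2: denom=8−2·1/4=15/2; d'=(-9−2·0)/(15/2)=-6/5
row 3: denom=6−2·4/15=82/15; d'=(0−2·-6/5)/(82/15)=18/41
back: M3=18/41
back: M2=-6/5−4/15·18/41=-54/41
back: M1=0−1/4·-54/41=27/82
M: M0=0, M1=27/82, M2=-54/41, M3=18/41, M4=0
seg 0: a=3, c=M0/2=0, d=(M1−M0)/(6·2)=9/328, b=Δ0−h0·(2M0+M1)/6=-25/41
seg 1: a=2, c=M1/2=27/164, d=(M2−M1)/(6·2)=-45/328, b=Δ1−h1·(2M1+M2)/6=-23/82
seg 2: a=1, c=M2/2=-27/41, d=(M3−M2)/(6·2)=6/41, b=Δ2−h2·(2M2+M3)/6=-52/41
seg 3: a=-3, c=M3/2=9/41, d=(M4−M3)/(6·1)=-3/41, b=Δ3−h3·(2M3+M4)/6=-88/41
t_q=5/2 → seg 1, τ=1/2; S=2+-23/82·τ+27/164·τ²+-45/328·τ³=4943/2624

  seg 0: a=3 b=-25/41 c=0 d=9/328
  seg 1: a=2 b=-23/82 c=27/164 d=-45/328
  seg 2: a=1 b=-52/41 c=-27/41 d=6/41
  seg 3: a=-3 b=-88/41 c=9/41 d=-3/41
S(5/2) = 4943/2624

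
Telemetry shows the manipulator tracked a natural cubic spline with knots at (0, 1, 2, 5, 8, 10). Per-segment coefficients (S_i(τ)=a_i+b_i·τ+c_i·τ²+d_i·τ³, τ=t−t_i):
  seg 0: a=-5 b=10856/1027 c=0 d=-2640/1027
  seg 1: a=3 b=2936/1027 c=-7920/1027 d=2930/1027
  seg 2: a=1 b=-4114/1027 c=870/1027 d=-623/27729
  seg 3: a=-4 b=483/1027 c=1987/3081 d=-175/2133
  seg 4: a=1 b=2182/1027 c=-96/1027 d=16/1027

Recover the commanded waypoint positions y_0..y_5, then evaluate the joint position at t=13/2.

y_0=-5 y_1=3 y_2=1 y_3=-4 y_4=1 y_5=5
S(13/2) = -17421/8216

y_0 = S_0(0) = a_0 = -5
y_1 = S_1(0) = a_1 = 3
y_2 = S_2(0) = a_2 = 1
y_3 = S_3(0) = a_3 = -4
y_4 = S_4(0) = a_4 = 1
y_5 = S_4(2) = 5
t_q=13/2 is in segment 3 (τ=3/2); S_3(τ)=-17421/8216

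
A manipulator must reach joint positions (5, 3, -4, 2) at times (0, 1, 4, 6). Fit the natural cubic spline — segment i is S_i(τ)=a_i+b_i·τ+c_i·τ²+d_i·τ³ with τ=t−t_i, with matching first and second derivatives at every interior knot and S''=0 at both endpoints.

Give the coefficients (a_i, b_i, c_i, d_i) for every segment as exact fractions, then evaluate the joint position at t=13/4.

  seg 0: a=5 b=-368/213 c=0 d=-58/213
  seg 1: a=3 b=-542/213 c=-58/71 d=21/71
  seg 2: a=-4 b=115/213 c=131/71 d=-131/426
S(13/4) = -15867/4544

Δ: Δ0=-2, Δ1=-7/3, Δ2=3
row 1: diag=8, rhs=-2; c'=3/8, d'=-1/4
row 2: denom=10−3·3/8=71/8; d'=(32−3·-1/4)/(71/8)=262/71
back: M2=262/71
back: M1=-1/4−3/8·262/71=-116/71
M: M0=0, M1=-116/71, M2=262/71, M3=0
seg 0: a=5, c=M0/2=0, d=(M1−M0)/(6·1)=-58/213, b=Δ0−h0·(2M0+M1)/6=-368/213
seg 1: a=3, c=M1/2=-58/71, d=(M2−M1)/(6·3)=21/71, b=Δ1−h1·(2M1+M2)/6=-542/213
seg 2: a=-4, c=M2/2=131/71, d=(M3−M2)/(6·2)=-131/426, b=Δ2−h2·(2M2+M3)/6=115/213
t_q=13/4 → seg 1, τ=9/4; S=3+-542/213·τ+-58/71·τ²+21/71·τ³=-15867/4544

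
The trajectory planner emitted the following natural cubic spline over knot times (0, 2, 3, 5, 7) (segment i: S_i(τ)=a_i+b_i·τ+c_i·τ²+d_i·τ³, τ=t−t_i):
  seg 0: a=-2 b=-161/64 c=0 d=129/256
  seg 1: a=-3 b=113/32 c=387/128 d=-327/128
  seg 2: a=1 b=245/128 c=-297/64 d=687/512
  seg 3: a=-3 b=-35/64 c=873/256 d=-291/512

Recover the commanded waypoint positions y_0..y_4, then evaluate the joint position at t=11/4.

y_0=-2 y_1=-3 y_2=1 y_3=-3 y_4=5
S(11/4) = 2223/8192

y_0 = S_0(0) = a_0 = -2
y_1 = S_1(0) = a_1 = -3
y_2 = S_2(0) = a_2 = 1
y_3 = S_3(0) = a_3 = -3
y_4 = S_3(2) = 5
t_q=11/4 is in segment 1 (τ=3/4); S_1(τ)=2223/8192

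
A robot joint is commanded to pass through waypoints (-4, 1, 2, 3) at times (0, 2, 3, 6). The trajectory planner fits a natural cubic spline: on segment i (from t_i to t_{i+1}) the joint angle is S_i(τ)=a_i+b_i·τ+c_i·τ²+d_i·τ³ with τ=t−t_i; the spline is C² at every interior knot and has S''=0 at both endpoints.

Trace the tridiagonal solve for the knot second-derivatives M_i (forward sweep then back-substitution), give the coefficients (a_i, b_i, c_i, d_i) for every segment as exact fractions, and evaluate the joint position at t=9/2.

Δ: Δ0=5/2, Δ1=1, Δ2=1/3
row 1: diag=6, rhs=-9; c'=1/6, d'=-3/2
row 2: denom=8−1·1/6=47/6; d'=(-4−1·-3/2)/(47/6)=-15/47
back: M2=-15/47
back: M1=-3/2−1/6·-15/47=-68/47
M: M0=0, M1=-68/47, M2=-15/47, M3=0
seg 0: a=-4, c=M0/2=0, d=(M1−M0)/(6·2)=-17/141, b=Δ0−h0·(2M0+M1)/6=841/282
seg 1: a=1, c=M1/2=-34/47, d=(M2−M1)/(6·1)=53/282, b=Δ1−h1·(2M1+M2)/6=433/282
seg 2: a=2, c=M2/2=-15/94, d=(M3−M2)/(6·3)=5/282, b=Δ2−h2·(2M2+M3)/6=92/141
t_q=9/2 → seg 2, τ=3/2; S=2+92/141·τ+-15/94·τ²+5/282·τ³=2015/752

  seg 0: a=-4 b=841/282 c=0 d=-17/141
  seg 1: a=1 b=433/282 c=-34/47 d=53/282
  seg 2: a=2 b=92/141 c=-15/94 d=5/282
S(9/2) = 2015/752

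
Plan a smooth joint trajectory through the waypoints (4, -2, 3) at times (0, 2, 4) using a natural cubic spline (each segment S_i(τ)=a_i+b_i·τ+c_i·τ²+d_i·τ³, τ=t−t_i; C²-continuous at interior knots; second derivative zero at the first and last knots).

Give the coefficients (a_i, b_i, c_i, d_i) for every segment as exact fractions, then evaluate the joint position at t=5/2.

Δ: Δ0=-3, Δ1=5/2
row 1: diag=8, rhs=33; c'=1/4, d'=33/8
back: M1=33/8
M: M0=0, M1=33/8, M2=0
seg 0: a=4, c=M0/2=0, d=(M1−M0)/(6·2)=11/32, b=Δ0−h0·(2M0+M1)/6=-35/8
seg 1: a=-2, c=M1/2=33/16, d=(M2−M1)/(6·2)=-11/32, b=Δ1−h1·(2M1+M2)/6=-1/4
t_q=5/2 → seg 1, τ=1/2; S=-2+-1/4·τ+33/16·τ²+-11/32·τ³=-423/256

  seg 0: a=4 b=-35/8 c=0 d=11/32
  seg 1: a=-2 b=-1/4 c=33/16 d=-11/32
S(5/2) = -423/256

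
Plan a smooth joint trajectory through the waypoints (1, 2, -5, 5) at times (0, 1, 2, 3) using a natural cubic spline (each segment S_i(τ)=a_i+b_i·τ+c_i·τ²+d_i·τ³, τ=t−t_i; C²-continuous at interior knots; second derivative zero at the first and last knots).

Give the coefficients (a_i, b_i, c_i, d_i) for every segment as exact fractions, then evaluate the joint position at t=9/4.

  seg 0: a=1 b=64/15 c=0 d=-49/15
  seg 1: a=2 b=-83/15 c=-49/5 d=25/3
  seg 2: a=-5 b=-2/15 c=76/5 d=-76/15
S(9/4) = -333/80

Δ: Δ0=1, Δ1=-7, Δ2=10
row 1: diag=4, rhs=-48; c'=1/4, d'=-12
row 2: denom=4−1·1/4=15/4; d'=(102−1·-12)/(15/4)=152/5
back: M2=152/5
back: M1=-12−1/4·152/5=-98/5
M: M0=0, M1=-98/5, M2=152/5, M3=0
seg 0: a=1, c=M0/2=0, d=(M1−M0)/(6·1)=-49/15, b=Δ0−h0·(2M0+M1)/6=64/15
seg 1: a=2, c=M1/2=-49/5, d=(M2−M1)/(6·1)=25/3, b=Δ1−h1·(2M1+M2)/6=-83/15
seg 2: a=-5, c=M2/2=76/5, d=(M3−M2)/(6·1)=-76/15, b=Δ2−h2·(2M2+M3)/6=-2/15
t_q=9/4 → seg 2, τ=1/4; S=-5+-2/15·τ+76/5·τ²+-76/15·τ³=-333/80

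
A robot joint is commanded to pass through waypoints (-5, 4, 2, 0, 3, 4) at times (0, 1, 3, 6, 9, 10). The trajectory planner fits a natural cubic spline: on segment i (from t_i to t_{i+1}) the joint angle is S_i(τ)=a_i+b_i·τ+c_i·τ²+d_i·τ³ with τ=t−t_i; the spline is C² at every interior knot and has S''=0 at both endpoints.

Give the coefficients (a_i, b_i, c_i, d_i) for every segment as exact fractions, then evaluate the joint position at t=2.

Δ: Δ0=9, Δ1=-1, Δ2=-2/3, Δ3=1, Δ4=1
row 1: diag=6, rhs=-60; c'=1/3, d'=-10
row 2: denom=10−2·1/3=28/3; d'=(2−2·-10)/(28/3)=33/14
row 3: denom=12−3·9/28=309/28; d'=(10−3·33/14)/(309/28)=82/309
row 4: denom=8−3·28/103=740/103; d'=(0−3·82/309)/(740/103)=-41/370
back: M4=-41/370
back: M3=82/309−28/103·-41/370=164/555
back: M2=33/14−9/28·164/555=837/370
back: M1=-10−1/3·837/370=-3979/370
M: M0=0, M1=-3979/370, M2=837/370, M3=164/555, M4=-41/370, M5=0
seg 0: a=-5, c=M0/2=0, d=(M1−M0)/(6·1)=-3979/2220, b=Δ0−h0·(2M0+M1)/6=23959/2220
seg 1: a=4, c=M1/2=-3979/740, d=(M2−M1)/(6·2)=602/555, b=Δ1−h1·(2M1+M2)/6=6011/1110
seg 2: a=2, c=M2/2=837/740, d=(M3−M2)/(6·3)=-59/540, b=Δ2−h2·(2M2+M3)/6=-683/222
seg 3: a=0, c=M3/2=82/555, d=(M4−M3)/(6·3)=-451/19980, b=Δ3−h3·(2M3+M4)/6=1687/2220
seg 4: a=3, c=M4/2=-41/740, d=(M5−M4)/(6·1)=41/2220, b=Δ4−h4·(2M4+M5)/6=1151/1110
t_q=2 → seg 1, τ=1; S=4+6011/1110·τ+-3979/740·τ²+602/555·τ³=3791/740

  seg 0: a=-5 b=23959/2220 c=0 d=-3979/2220
  seg 1: a=4 b=6011/1110 c=-3979/740 d=602/555
  seg 2: a=2 b=-683/222 c=837/740 d=-59/540
  seg 3: a=0 b=1687/2220 c=82/555 d=-451/19980
  seg 4: a=3 b=1151/1110 c=-41/740 d=41/2220
S(2) = 3791/740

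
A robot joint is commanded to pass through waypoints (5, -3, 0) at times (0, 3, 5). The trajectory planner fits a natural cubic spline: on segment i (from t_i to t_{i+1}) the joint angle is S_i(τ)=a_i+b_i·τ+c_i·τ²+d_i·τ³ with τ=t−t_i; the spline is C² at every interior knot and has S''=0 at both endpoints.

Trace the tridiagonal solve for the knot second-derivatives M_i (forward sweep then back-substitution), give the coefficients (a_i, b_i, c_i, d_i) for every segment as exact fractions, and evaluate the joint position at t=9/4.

  seg 0: a=5 b=-47/12 c=0 d=5/36
  seg 1: a=-3 b=-1/6 c=5/4 d=-5/24
S(9/4) = -571/256

Δ: Δ0=-8/3, Δ1=3/2
row 1: diag=10, rhs=25; c'=1/5, d'=5/2
back: M1=5/2
M: M0=0, M1=5/2, M2=0
seg 0: a=5, c=M0/2=0, d=(M1−M0)/(6·3)=5/36, b=Δ0−h0·(2M0+M1)/6=-47/12
seg 1: a=-3, c=M1/2=5/4, d=(M2−M1)/(6·2)=-5/24, b=Δ1−h1·(2M1+M2)/6=-1/6
t_q=9/4 → seg 0, τ=9/4; S=5+-47/12·τ+0·τ²+5/36·τ³=-571/256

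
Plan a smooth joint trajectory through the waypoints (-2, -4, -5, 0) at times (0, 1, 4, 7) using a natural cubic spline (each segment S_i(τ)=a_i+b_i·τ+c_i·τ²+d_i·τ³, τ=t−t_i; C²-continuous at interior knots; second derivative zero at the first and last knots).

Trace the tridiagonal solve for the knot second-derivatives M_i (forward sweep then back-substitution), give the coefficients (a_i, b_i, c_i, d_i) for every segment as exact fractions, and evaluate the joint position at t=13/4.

  seg 0: a=-2 b=-188/87 c=0 d=14/87
  seg 1: a=-4 b=-146/87 c=14/29 d=-1/87
  seg 2: a=-5 b=79/87 c=11/29 d=-11/261
S(13/4) = -10139/1856

Δ: Δ0=-2, Δ1=-1/3, Δ2=5/3
row 1: diag=8, rhs=10; c'=3/8, d'=5/4
row 2: denom=12−3·3/8=87/8; d'=(12−3·5/4)/(87/8)=22/29
back: M2=22/29
back: M1=5/4−3/8·22/29=28/29
M: M0=0, M1=28/29, M2=22/29, M3=0
seg 0: a=-2, c=M0/2=0, d=(M1−M0)/(6·1)=14/87, b=Δ0−h0·(2M0+M1)/6=-188/87
seg 1: a=-4, c=M1/2=14/29, d=(M2−M1)/(6·3)=-1/87, b=Δ1−h1·(2M1+M2)/6=-146/87
seg 2: a=-5, c=M2/2=11/29, d=(M3−M2)/(6·3)=-11/261, b=Δ2−h2·(2M2+M3)/6=79/87
t_q=13/4 → seg 1, τ=9/4; S=-4+-146/87·τ+14/29·τ²+-1/87·τ³=-10139/1856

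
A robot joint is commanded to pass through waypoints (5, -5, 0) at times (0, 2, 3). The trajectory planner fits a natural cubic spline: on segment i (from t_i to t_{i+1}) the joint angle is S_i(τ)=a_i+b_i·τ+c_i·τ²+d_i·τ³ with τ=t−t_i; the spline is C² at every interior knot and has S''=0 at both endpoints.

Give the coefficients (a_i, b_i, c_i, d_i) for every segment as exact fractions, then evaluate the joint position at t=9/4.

  seg 0: a=5 b=-25/3 c=0 d=5/6
  seg 1: a=-5 b=5/3 c=5 d=-5/3
S(9/4) = -275/64

Δ: Δ0=-5, Δ1=5
row 1: diag=6, rhs=60; c'=1/6, d'=10
back: M1=10
M: M0=0, M1=10, M2=0
seg 0: a=5, c=M0/2=0, d=(M1−M0)/(6·2)=5/6, b=Δ0−h0·(2M0+M1)/6=-25/3
seg 1: a=-5, c=M1/2=5, d=(M2−M1)/(6·1)=-5/3, b=Δ1−h1·(2M1+M2)/6=5/3
t_q=9/4 → seg 1, τ=1/4; S=-5+5/3·τ+5·τ²+-5/3·τ³=-275/64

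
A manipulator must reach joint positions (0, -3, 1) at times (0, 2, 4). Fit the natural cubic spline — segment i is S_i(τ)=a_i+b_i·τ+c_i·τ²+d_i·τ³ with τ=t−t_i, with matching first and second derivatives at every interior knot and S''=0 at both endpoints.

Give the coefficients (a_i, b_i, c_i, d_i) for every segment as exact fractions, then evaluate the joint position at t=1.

  seg 0: a=0 b=-19/8 c=0 d=7/32
  seg 1: a=-3 b=1/4 c=21/16 d=-7/32
S(1) = -69/32

Δ: Δ0=-3/2, Δ1=2
row 1: diag=8, rhs=21; c'=1/4, d'=21/8
back: M1=21/8
M: M0=0, M1=21/8, M2=0
seg 0: a=0, c=M0/2=0, d=(M1−M0)/(6·2)=7/32, b=Δ0−h0·(2M0+M1)/6=-19/8
seg 1: a=-3, c=M1/2=21/16, d=(M2−M1)/(6·2)=-7/32, b=Δ1−h1·(2M1+M2)/6=1/4
t_q=1 → seg 0, τ=1; S=0+-19/8·τ+0·τ²+7/32·τ³=-69/32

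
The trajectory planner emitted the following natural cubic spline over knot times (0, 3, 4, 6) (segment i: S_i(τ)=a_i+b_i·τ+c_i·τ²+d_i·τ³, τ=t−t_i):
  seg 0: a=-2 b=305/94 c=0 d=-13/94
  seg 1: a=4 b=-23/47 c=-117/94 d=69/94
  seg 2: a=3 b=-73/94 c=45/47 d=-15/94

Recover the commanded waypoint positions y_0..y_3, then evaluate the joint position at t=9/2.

y_0=-2 y_1=4 y_2=3 y_3=4
S(9/2) = 2129/752

y_0 = S_0(0) = a_0 = -2
y_1 = S_1(0) = a_1 = 4
y_2 = S_2(0) = a_2 = 3
y_3 = S_2(2) = 4
t_q=9/2 is in segment 2 (τ=1/2); S_2(τ)=2129/752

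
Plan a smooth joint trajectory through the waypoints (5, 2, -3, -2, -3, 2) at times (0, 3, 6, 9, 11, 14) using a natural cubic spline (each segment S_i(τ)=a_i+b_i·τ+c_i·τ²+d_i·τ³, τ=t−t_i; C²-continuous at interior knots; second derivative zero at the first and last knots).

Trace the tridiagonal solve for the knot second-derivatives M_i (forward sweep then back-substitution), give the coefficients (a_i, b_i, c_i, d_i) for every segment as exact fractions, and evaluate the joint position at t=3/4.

Δ: Δ0=-1, Δ1=-5/3, Δ2=1/3, Δ3=-1/2, Δ4=5/3
row 1: diag=12, rhs=-4; c'=1/4, d'=-1/3
row 2: denom=12−3·1/4=45/4; d'=(12−3·-1/3)/(45/4)=52/45
row 3: denom=10−3·4/15=46/5; d'=(-5−3·52/45)/(46/5)=-127/138
row 4: denom=10−2·5/23=220/23; d'=(13−2·-127/138)/(220/23)=256/165
back: M4=256/165
back: M3=-127/138−5/23·256/165=-83/66
back: M2=52/45−4/15·-83/66=82/55
back: M1=-1/3−1/4·82/55=-233/330
M: M0=0, M1=-233/330, M2=82/55, M3=-83/66, M4=256/165, M5=0
seg 0: a=5, c=M0/2=0, d=(M1−M0)/(6·3)=-233/5940, b=Δ0−h0·(2M0+M1)/6=-427/660
seg 1: a=2, c=M1/2=-233/660, d=(M2−M1)/(6·3)=145/1188, b=Δ1−h1·(2M1+M2)/6=-563/330
seg 2: a=-3, c=M2/2=41/55, d=(M3−M2)/(6·3)=-907/5940, b=Δ2−h2·(2M2+M3)/6=-349/660
seg 3: a=-2, c=M3/2=-83/132, d=(M4−M3)/(6·2)=103/440, b=Δ3−h3·(2M3+M4)/6=-59/330
seg 4: a=-3, c=M4/2=128/165, d=(M5−M4)/(6·3)=-128/1485, b=Δ4−h4·(2M4+M5)/6=19/165
t_q=3/4 → seg 0, τ=3/4; S=5+-427/660·τ+0·τ²+-233/5940·τ³=12667/2816

  seg 0: a=5 b=-427/660 c=0 d=-233/5940
  seg 1: a=2 b=-563/330 c=-233/660 d=145/1188
  seg 2: a=-3 b=-349/660 c=41/55 d=-907/5940
  seg 3: a=-2 b=-59/330 c=-83/132 d=103/440
  seg 4: a=-3 b=19/165 c=128/165 d=-128/1485
S(3/4) = 12667/2816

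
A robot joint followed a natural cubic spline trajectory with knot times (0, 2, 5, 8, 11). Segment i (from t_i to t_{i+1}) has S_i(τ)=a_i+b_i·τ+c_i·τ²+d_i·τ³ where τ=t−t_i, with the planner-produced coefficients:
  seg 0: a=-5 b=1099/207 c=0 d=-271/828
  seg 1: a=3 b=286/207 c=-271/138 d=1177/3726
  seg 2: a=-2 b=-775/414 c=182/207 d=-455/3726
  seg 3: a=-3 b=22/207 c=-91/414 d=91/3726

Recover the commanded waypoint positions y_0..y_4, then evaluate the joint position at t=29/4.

y_0 = S_0(0) = a_0 = -5
y_1 = S_1(0) = a_1 = 3
y_2 = S_2(0) = a_2 = -2
y_3 = S_3(0) = a_3 = -3
y_4 = S_3(3) = -4
t_q=29/4 is in segment 2 (τ=9/4); S_2(τ)=-9279/2944

y_0=-5 y_1=3 y_2=-2 y_3=-3 y_4=-4
S(29/4) = -9279/2944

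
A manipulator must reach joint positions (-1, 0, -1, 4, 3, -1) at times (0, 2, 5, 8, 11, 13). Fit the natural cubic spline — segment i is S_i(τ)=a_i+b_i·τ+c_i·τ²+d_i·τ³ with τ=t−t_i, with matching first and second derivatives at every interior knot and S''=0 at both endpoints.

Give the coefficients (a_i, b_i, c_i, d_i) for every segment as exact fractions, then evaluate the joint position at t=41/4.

Δ: Δ0=1/2, Δ1=-1/3, Δ2=5/3, Δ3=-1/3, Δ4=-2
row 1: diag=10, rhs=-5; c'=3/10, d'=-1/2
row 2: denom=12−3·3/10=111/10; d'=(12−3·-1/2)/(111/10)=45/37
row 3: denom=12−3·10/37=414/37; d'=(-12−3·45/37)/(414/37)=-193/138
row 4: denom=10−3·37/138=423/46; d'=(-10−3·-193/138)/(423/46)=-89/141
back: M4=-89/141
back: M3=-193/138−37/138·-89/141=-520/423
back: M2=45/37−10/37·-520/423=655/423
back: M1=-1/2−3/10·655/423=-136/141
M: M0=0, M1=-136/141, M2=655/423, M3=-520/423, M4=-89/141, M5=0
seg 0: a=-1, c=M0/2=0, d=(M1−M0)/(6·2)=-34/423, b=Δ0−h0·(2M0+M1)/6=695/846
seg 1: a=0, c=M1/2=-68/141, d=(M2−M1)/(6·3)=1063/7614, b=Δ1−h1·(2M1+M2)/6=-121/846
seg 2: a=-1, c=M2/2=655/846, d=(M3−M2)/(6·3)=-25/162, b=Δ2−h2·(2M2+M3)/6=310/423
seg 3: a=4, c=M3/2=-260/423, d=(M4−M3)/(6·3)=253/7614, b=Δ3−h3·(2M3+M4)/6=1025/846
seg 4: a=3, c=M4/2=-89/282, d=(M5−M4)/(6·2)=89/1692, b=Δ4−h4·(2M4+M5)/6=-668/423
t_q=41/4 → seg 3, τ=9/4; S=4+1025/846·τ+-260/423·τ²+253/7614·τ³=24021/6016

  seg 0: a=-1 b=695/846 c=0 d=-34/423
  seg 1: a=0 b=-121/846 c=-68/141 d=1063/7614
  seg 2: a=-1 b=310/423 c=655/846 d=-25/162
  seg 3: a=4 b=1025/846 c=-260/423 d=253/7614
  seg 4: a=3 b=-668/423 c=-89/282 d=89/1692
S(41/4) = 24021/6016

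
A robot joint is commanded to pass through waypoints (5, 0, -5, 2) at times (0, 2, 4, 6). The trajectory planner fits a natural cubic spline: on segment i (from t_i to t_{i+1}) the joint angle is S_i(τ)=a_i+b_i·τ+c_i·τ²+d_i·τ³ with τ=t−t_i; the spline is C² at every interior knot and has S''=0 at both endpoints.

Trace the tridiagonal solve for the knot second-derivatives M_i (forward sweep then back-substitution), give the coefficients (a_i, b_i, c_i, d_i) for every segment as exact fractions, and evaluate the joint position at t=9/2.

Δ: Δ0=-5/2, Δ1=-5/2, Δ2=7/2
row 1: diag=8, rhs=0; c'=1/4, d'=0
row 2: denom=8−2·1/4=15/2; d'=(36−2·0)/(15/2)=24/5
back: M2=24/5
back: M1=0−1/4·24/5=-6/5
M: M0=0, M1=-6/5, M2=24/5, M3=0
seg 0: a=5, c=M0/2=0, d=(M1−M0)/(6·2)=-1/10, b=Δ0−h0·(2M0+M1)/6=-21/10
seg 1: a=0, c=M1/2=-3/5, d=(M2−M1)/(6·2)=1/2, b=Δ1−h1·(2M1+M2)/6=-33/10
seg 2: a=-5, c=M2/2=12/5, d=(M3−M2)/(6·2)=-2/5, b=Δ2−h2·(2M2+M3)/6=3/10
t_q=9/2 → seg 2, τ=1/2; S=-5+3/10·τ+12/5·τ²+-2/5·τ³=-43/10

  seg 0: a=5 b=-21/10 c=0 d=-1/10
  seg 1: a=0 b=-33/10 c=-3/5 d=1/2
  seg 2: a=-5 b=3/10 c=12/5 d=-2/5
S(9/2) = -43/10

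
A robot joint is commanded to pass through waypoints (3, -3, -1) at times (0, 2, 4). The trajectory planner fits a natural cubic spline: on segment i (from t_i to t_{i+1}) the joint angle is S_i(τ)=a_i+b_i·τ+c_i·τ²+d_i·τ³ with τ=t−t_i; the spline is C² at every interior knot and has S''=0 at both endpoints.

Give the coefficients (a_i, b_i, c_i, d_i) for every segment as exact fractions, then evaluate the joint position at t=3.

Δ: Δ0=-3, Δ1=1
row 1: diag=8, rhs=24; c'=1/4, d'=3
back: M1=3
M: M0=0, M1=3, M2=0
seg 0: a=3, c=M0/2=0, d=(M1−M0)/(6·2)=1/4, b=Δ0−h0·(2M0+M1)/6=-4
seg 1: a=-3, c=M1/2=3/2, d=(M2−M1)/(6·2)=-1/4, b=Δ1−h1·(2M1+M2)/6=-1
t_q=3 → seg 1, τ=1; S=-3+-1·τ+3/2·τ²+-1/4·τ³=-11/4

  seg 0: a=3 b=-4 c=0 d=1/4
  seg 1: a=-3 b=-1 c=3/2 d=-1/4
S(3) = -11/4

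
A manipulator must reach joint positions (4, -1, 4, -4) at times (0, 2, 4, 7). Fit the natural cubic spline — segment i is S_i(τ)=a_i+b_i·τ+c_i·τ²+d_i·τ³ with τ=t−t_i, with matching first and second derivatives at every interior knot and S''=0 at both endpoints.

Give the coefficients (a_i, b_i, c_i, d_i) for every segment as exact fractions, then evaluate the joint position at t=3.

Δ: Δ0=-5/2, Δ1=5/2, Δ2=-8/3
row 1: diag=8, rhs=30; c'=1/4, d'=15/4
row 2: denom=10−2·1/4=19/2; d'=(-31−2·15/4)/(19/2)=-77/19
back: M2=-77/19
back: M1=15/4−1/4·-77/19=181/38
M: M0=0, M1=181/38, M2=-77/19, M3=0
seg 0: a=4, c=M0/2=0, d=(M1−M0)/(6·2)=181/456, b=Δ0−h0·(2M0+M1)/6=-233/57
seg 1: a=-1, c=M1/2=181/76, d=(M2−M1)/(6·2)=-335/456, b=Δ1−h1·(2M1+M2)/6=77/114
seg 2: a=4, c=M2/2=-77/38, d=(M3−M2)/(6·3)=77/342, b=Δ2−h2·(2M2+M3)/6=79/57
t_q=3 → seg 1, τ=1; S=-1+77/114·τ+181/76·τ²+-335/456·τ³=201/152

  seg 0: a=4 b=-233/57 c=0 d=181/456
  seg 1: a=-1 b=77/114 c=181/76 d=-335/456
  seg 2: a=4 b=79/57 c=-77/38 d=77/342
S(3) = 201/152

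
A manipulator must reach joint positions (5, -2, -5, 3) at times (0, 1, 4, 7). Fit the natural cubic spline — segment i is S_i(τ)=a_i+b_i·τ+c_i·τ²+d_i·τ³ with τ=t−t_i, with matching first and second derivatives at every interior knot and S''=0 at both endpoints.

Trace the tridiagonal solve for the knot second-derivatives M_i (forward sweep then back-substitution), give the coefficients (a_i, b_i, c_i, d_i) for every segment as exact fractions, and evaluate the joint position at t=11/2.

  seg 0: a=5 b=-670/87 c=0 d=61/87
  seg 1: a=-2 b=-487/87 c=61/29 d=-149/783
  seg 2: a=-5 b=164/87 c=34/87 d=-34/783
S(11/2) = -167/116

Δ: Δ0=-7, Δ1=-1, Δ2=8/3
row 1: diag=8, rhs=36; c'=3/8, d'=9/2
row 2: denom=12−3·3/8=87/8; d'=(22−3·9/2)/(87/8)=68/87
back: M2=68/87
back: M1=9/2−3/8·68/87=122/29
M: M0=0, M1=122/29, M2=68/87, M3=0
seg 0: a=5, c=M0/2=0, d=(M1−M0)/(6·1)=61/87, b=Δ0−h0·(2M0+M1)/6=-670/87
seg 1: a=-2, c=M1/2=61/29, d=(M2−M1)/(6·3)=-149/783, b=Δ1−h1·(2M1+M2)/6=-487/87
seg 2: a=-5, c=M2/2=34/87, d=(M3−M2)/(6·3)=-34/783, b=Δ2−h2·(2M2+M3)/6=164/87
t_q=11/2 → seg 2, τ=3/2; S=-5+164/87·τ+34/87·τ²+-34/783·τ³=-167/116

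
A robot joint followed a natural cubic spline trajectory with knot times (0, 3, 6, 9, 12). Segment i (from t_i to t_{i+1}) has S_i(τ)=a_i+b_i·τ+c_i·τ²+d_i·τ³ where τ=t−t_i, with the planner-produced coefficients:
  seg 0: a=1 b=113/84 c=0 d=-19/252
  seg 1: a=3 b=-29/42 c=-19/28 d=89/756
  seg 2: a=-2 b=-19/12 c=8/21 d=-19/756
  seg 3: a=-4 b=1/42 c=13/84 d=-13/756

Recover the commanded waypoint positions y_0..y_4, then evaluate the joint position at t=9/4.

y_0 = S_0(0) = a_0 = 1
y_1 = S_1(0) = a_1 = 3
y_2 = S_2(0) = a_2 = -2
y_3 = S_3(0) = a_3 = -4
y_4 = S_3(3) = -3
t_q=9/4 is in segment 0 (τ=9/4); S_0(τ)=811/256

y_0=1 y_1=3 y_2=-2 y_3=-4 y_4=-3
S(9/4) = 811/256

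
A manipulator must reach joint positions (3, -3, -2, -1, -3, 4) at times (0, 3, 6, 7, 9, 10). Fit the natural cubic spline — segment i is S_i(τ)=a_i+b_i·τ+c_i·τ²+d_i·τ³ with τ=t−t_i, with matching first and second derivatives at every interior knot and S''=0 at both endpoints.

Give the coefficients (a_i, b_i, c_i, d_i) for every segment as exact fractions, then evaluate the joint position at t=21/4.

Δ: Δ0=-2, Δ1=1/3, Δ2=1, Δ3=-1, Δ4=7
row 1: diag=12, rhs=14; c'=1/4, d'=7/6
row 2: denom=8−3·1/4=29/4; d'=(4−3·7/6)/(29/4)=2/29
row 3: denom=6−1·4/29=170/29; d'=(-12−1·2/29)/(170/29)=-35/17
row 4: denom=6−2·29/85=452/85; d'=(48−2·-35/17)/(452/85)=2215/226
back: M4=2215/226
back: M3=-35/17−29/85·2215/226=-1221/226
back: M2=2/29−4/29·-1221/226=92/113
back: M1=7/6−1/4·92/113=653/678
M: M0=0, M1=653/678, M2=92/113, M3=-1221/226, M4=2215/226, M5=0
seg 0: a=3, c=M0/2=0, d=(M1−M0)/(6·3)=653/12204, b=Δ0−h0·(2M0+M1)/6=-3365/1356
seg 1: a=-3, c=M1/2=653/1356, d=(M2−M1)/(6·3)=-101/12204, b=Δ1−h1·(2M1+M2)/6=-703/678
seg 2: a=-2, c=M2/2=46/113, d=(M3−M2)/(6·1)=-1405/1356, b=Δ2−h2·(2M2+M3)/6=2209/1356
seg 3: a=-1, c=M3/2=-1221/452, d=(M4−M3)/(6·2)=859/678, b=Δ3−h3·(2M3+M4)/6=-451/678
seg 4: a=-3, c=M4/2=2215/452, d=(M5−M4)/(6·1)=-2215/1356, b=Δ4−h4·(2M4+M5)/6=2531/678
t_q=21/4 → seg 1, τ=9/4; S=-3+-703/678·τ+653/1356·τ²+-101/12204·τ³=-86475/28928

  seg 0: a=3 b=-3365/1356 c=0 d=653/12204
  seg 1: a=-3 b=-703/678 c=653/1356 d=-101/12204
  seg 2: a=-2 b=2209/1356 c=46/113 d=-1405/1356
  seg 3: a=-1 b=-451/678 c=-1221/452 d=859/678
  seg 4: a=-3 b=2531/678 c=2215/452 d=-2215/1356
S(21/4) = -86475/28928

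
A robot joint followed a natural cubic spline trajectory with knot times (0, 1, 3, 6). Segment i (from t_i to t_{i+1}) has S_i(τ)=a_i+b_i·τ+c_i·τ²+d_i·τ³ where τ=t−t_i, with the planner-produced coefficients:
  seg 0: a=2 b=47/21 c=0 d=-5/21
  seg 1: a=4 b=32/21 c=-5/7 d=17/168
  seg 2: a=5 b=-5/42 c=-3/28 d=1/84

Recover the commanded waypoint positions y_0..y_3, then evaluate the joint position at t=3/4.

y_0=2 y_1=4 y_2=5 y_3=4
S(3/4) = 229/64

y_0 = S_0(0) = a_0 = 2
y_1 = S_1(0) = a_1 = 4
y_2 = S_2(0) = a_2 = 5
y_3 = S_2(3) = 4
t_q=3/4 is in segment 0 (τ=3/4); S_0(τ)=229/64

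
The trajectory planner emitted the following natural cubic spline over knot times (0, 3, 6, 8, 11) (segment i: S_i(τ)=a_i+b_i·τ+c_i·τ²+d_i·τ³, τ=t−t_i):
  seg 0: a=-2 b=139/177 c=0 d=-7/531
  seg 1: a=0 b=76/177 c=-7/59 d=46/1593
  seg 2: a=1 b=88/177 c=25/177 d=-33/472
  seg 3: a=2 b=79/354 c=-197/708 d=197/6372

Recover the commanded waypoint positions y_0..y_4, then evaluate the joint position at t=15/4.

y_0 = S_0(0) = a_0 = -2
y_1 = S_1(0) = a_1 = 0
y_2 = S_2(0) = a_2 = 1
y_3 = S_3(0) = a_3 = 2
y_4 = S_3(3) = 1
t_q=15/4 is in segment 1 (τ=3/4); S_1(τ)=505/1888

y_0=-2 y_1=0 y_2=1 y_3=2 y_4=1
S(15/4) = 505/1888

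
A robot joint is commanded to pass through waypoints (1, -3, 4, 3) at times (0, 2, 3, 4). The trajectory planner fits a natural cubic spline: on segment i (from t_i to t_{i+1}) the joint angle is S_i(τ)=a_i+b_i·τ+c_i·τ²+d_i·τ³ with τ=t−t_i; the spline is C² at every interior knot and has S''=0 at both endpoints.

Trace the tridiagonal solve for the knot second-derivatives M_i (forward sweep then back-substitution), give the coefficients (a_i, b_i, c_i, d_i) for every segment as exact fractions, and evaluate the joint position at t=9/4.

Δ: Δ0=-2, Δ1=7, Δ2=-1
row 1: diag=6, rhs=54; c'=1/6, d'=9
row 2: denom=4−1·1/6=23/6; d'=(-48−1·9)/(23/6)=-342/23
back: M2=-342/23
back: M1=9−1/6·-342/23=264/23
M: M0=0, M1=264/23, M2=-342/23, M3=0
seg 0: a=1, c=M0/2=0, d=(M1−M0)/(6·2)=22/23, b=Δ0−h0·(2M0+M1)/6=-134/23
seg 1: a=-3, c=M1/2=132/23, d=(M2−M1)/(6·1)=-101/23, b=Δ1−h1·(2M1+M2)/6=130/23
seg 2: a=4, c=M2/2=-171/23, d=(M3−M2)/(6·1)=57/23, b=Δ2−h2·(2M2+M3)/6=91/23
t_q=9/4 → seg 1, τ=1/4; S=-3+130/23·τ+132/23·τ²+-101/23·τ³=-83/64

  seg 0: a=1 b=-134/23 c=0 d=22/23
  seg 1: a=-3 b=130/23 c=132/23 d=-101/23
  seg 2: a=4 b=91/23 c=-171/23 d=57/23
S(9/4) = -83/64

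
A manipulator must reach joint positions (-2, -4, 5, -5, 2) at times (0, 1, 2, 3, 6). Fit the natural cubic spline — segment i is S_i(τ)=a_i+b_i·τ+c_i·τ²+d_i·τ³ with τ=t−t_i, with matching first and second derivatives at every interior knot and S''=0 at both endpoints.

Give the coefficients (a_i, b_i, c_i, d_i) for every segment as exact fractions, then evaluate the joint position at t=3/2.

  seg 0: a=-2 b=-553/87 c=0 d=379/87
  seg 1: a=-4 b=584/87 c=379/29 d=-938/87
  seg 2: a=5 b=44/87 c=-559/29 d=763/87
  seg 3: a=-5 b=-1021/87 c=204/29 d=-68/87
S(3/2) = 37/29

Δ: Δ0=-2, Δ1=9, Δ2=-10, Δ3=7/3
row 1: diag=4, rhs=66; c'=1/4, d'=33/2
row 2: denom=4−1·1/4=15/4; d'=(-114−1·33/2)/(15/4)=-174/5
row 3: denom=8−1·4/15=116/15; d'=(74−1·-174/5)/(116/15)=408/29
back: M3=408/29
back: M2=-174/5−4/15·408/29=-1118/29
back: M1=33/2−1/4·-1118/29=758/29
M: M0=0, M1=758/29, M2=-1118/29, M3=408/29, M4=0
seg 0: a=-2, c=M0/2=0, d=(M1−M0)/(6·1)=379/87, b=Δ0−h0·(2M0+M1)/6=-553/87
seg 1: a=-4, c=M1/2=379/29, d=(M2−M1)/(6·1)=-938/87, b=Δ1−h1·(2M1+M2)/6=584/87
seg 2: a=5, c=M2/2=-559/29, d=(M3−M2)/(6·1)=763/87, b=Δ2−h2·(2M2+M3)/6=44/87
seg 3: a=-5, c=M3/2=204/29, d=(M4−M3)/(6·3)=-68/87, b=Δ3−h3·(2M3+M4)/6=-1021/87
t_q=3/2 → seg 1, τ=1/2; S=-4+584/87·τ+379/29·τ²+-938/87·τ³=37/29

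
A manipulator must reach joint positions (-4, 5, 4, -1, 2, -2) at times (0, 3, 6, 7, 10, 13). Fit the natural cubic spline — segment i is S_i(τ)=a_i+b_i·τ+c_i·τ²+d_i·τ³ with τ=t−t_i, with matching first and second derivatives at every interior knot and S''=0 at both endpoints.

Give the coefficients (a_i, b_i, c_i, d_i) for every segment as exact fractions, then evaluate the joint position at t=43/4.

  seg 0: a=-4 b=10/3 c=0 d=-1/27
  seg 1: a=5 b=7/3 c=-1/3 d=-5/27
  seg 2: a=4 b=-14/3 c=-2 d=5/3
  seg 3: a=-1 b=-11/3 c=3 d=-13/27
  seg 4: a=2 b=4/3 c=-4/3 d=4/27
S(43/4) = 37/16

Δ: Δ0=3, Δ1=-1/3, Δ2=-5, Δ3=1, Δ4=-4/3
row 1: diag=12, rhs=-20; c'=1/4, d'=-5/3
row 2: denom=8−3·1/4=29/4; d'=(-28−3·-5/3)/(29/4)=-92/29
row 3: denom=8−1·4/29=228/29; d'=(36−1·-92/29)/(228/29)=284/57
row 4: denom=12−3·29/76=825/76; d'=(-14−3·284/57)/(825/76)=-8/3
back: M4=-8/3
back: M3=284/57−29/76·-8/3=6
back: M2=-92/29−4/29·6=-4
back: M1=-5/3−1/4·-4=-2/3
M: M0=0, M1=-2/3, M2=-4, M3=6, M4=-8/3, M5=0
seg 0: a=-4, c=M0/2=0, d=(M1−M0)/(6·3)=-1/27, b=Δ0−h0·(2M0+M1)/6=10/3
seg 1: a=5, c=M1/2=-1/3, d=(M2−M1)/(6·3)=-5/27, b=Δ1−h1·(2M1+M2)/6=7/3
seg 2: a=4, c=M2/2=-2, d=(M3−M2)/(6·1)=5/3, b=Δ2−h2·(2M2+M3)/6=-14/3
seg 3: a=-1, c=M3/2=3, d=(M4−M3)/(6·3)=-13/27, b=Δ3−h3·(2M3+M4)/6=-11/3
seg 4: a=2, c=M4/2=-4/3, d=(M5−M4)/(6·3)=4/27, b=Δ4−h4·(2M4+M5)/6=4/3
t_q=43/4 → seg 4, τ=3/4; S=2+4/3·τ+-4/3·τ²+4/27·τ³=37/16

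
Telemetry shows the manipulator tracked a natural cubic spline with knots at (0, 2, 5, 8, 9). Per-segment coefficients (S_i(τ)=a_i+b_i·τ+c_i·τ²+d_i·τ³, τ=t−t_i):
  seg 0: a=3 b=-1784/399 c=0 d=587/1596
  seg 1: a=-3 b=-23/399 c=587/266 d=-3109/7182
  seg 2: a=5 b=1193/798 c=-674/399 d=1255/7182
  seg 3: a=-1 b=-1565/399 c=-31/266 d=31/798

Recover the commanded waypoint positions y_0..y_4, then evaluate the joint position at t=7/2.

y_0 = S_0(0) = a_0 = 3
y_1 = S_1(0) = a_1 = -3
y_2 = S_2(0) = a_2 = 5
y_3 = S_3(0) = a_3 = -1
y_4 = S_3(1) = -5
t_q=7/2 is in segment 1 (τ=3/2); S_1(τ)=127/304

y_0=3 y_1=-3 y_2=5 y_3=-1 y_4=-5
S(7/2) = 127/304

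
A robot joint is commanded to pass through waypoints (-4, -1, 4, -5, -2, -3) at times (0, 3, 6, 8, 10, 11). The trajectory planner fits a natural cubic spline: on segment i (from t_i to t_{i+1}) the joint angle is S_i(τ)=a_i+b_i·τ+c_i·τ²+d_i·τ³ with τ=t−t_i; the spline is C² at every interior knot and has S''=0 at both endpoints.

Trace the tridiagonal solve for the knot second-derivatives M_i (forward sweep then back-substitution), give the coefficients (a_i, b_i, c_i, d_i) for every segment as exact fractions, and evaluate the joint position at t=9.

  seg 0: a=-4 b=146/1149 c=0 d=1003/10341
  seg 1: a=-1 b=3155/1149 c=1003/1149 d=-4249/10341
  seg 2: a=4 b=-3574/1149 c=-1082/383 d=9791/9192
  seg 3: a=-5 b=-3743/2298 c=5463/1532 d=-9199/9192
  seg 4: a=-2 b=719/1149 c=-934/383 d=934/1149
S(9) = -12451/3064

Δ: Δ0=1, Δ1=5/3, Δ2=-9/2, Δ3=3/2, Δ4=-1
row 1: diag=12, rhs=4; c'=1/4, d'=1/3
row 2: denom=10−3·1/4=37/4; d'=(-37−3·1/3)/(37/4)=-152/37
row 3: denom=8−2·8/37=280/37; d'=(36−2·-152/37)/(280/37)=409/70
row 4: denom=6−2·37/140=383/70; d'=(-15−2·409/70)/(383/70)=-1868/383
back: M4=-1868/383
back: M3=409/70−37/140·-1868/383=5463/766
back: M2=-152/37−8/37·5463/766=-2164/383
back: M1=1/3−1/4·-2164/383=2006/1149
M: M0=0, M1=2006/1149, M2=-2164/383, M3=5463/766, M4=-1868/383, M5=0
seg 0: a=-4, c=M0/2=0, d=(M1−M0)/(6·3)=1003/10341, b=Δ0−h0·(2M0+M1)/6=146/1149
seg 1: a=-1, c=M1/2=1003/1149, d=(M2−M1)/(6·3)=-4249/10341, b=Δ1−h1·(2M1+M2)/6=3155/1149
seg 2: a=4, c=M2/2=-1082/383, d=(M3−M2)/(6·2)=9791/9192, b=Δ2−h2·(2M2+M3)/6=-3574/1149
seg 3: a=-5, c=M3/2=5463/1532, d=(M4−M3)/(6·2)=-9199/9192, b=Δ3−h3·(2M3+M4)/6=-3743/2298
seg 4: a=-2, c=M4/2=-934/383, d=(M5−M4)/(6·1)=934/1149, b=Δ4−h4·(2M4+M5)/6=719/1149
t_q=9 → seg 3, τ=1; S=-5+-3743/2298·τ+5463/1532·τ²+-9199/9192·τ³=-12451/3064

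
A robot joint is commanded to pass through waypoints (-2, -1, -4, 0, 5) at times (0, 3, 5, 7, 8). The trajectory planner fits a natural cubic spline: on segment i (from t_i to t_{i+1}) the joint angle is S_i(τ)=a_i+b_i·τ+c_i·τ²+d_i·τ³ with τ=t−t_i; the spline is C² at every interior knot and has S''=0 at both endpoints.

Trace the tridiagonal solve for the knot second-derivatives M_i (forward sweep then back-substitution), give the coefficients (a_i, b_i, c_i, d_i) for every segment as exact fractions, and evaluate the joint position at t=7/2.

Δ: Δ0=1/3, Δ1=-3/2, Δ2=2, Δ3=5
row 1: diag=10, rhs=-11; c'=1/5, d'=-11/10
row 2: denom=8−2·1/5=38/5; d'=(21−2·-11/10)/(38/5)=58/19
row 3: denom=6−2·5/19=104/19; d'=(18−2·58/19)/(104/19)=113/52
back: M3=113/52
back: M2=58/19−5/19·113/52=129/52
back: M1=-11/10−1/5·129/52=-83/52
M: M0=0, M1=-83/52, M2=129/52, M3=113/52, M4=0
seg 0: a=-2, c=M0/2=0, d=(M1−M0)/(6·3)=-83/936, b=Δ0−h0·(2M0+M1)/6=353/312
seg 1: a=-1, c=M1/2=-83/104, d=(M2−M1)/(6·2)=53/156, b=Δ1−h1·(2M1+M2)/6=-197/156
seg 2: a=-4, c=M2/2=129/104, d=(M3−M2)/(6·2)=-1/39, b=Δ2−h2·(2M2+M3)/6=-59/156
seg 3: a=0, c=M3/2=113/104, d=(M4−M3)/(6·1)=-113/312, b=Δ3−h3·(2M3+M4)/6=667/156
t_q=7/2 → seg 1, τ=1/2; S=-1+-197/156·τ+-83/104·τ²+53/156·τ³=-93/52

  seg 0: a=-2 b=353/312 c=0 d=-83/936
  seg 1: a=-1 b=-197/156 c=-83/104 d=53/156
  seg 2: a=-4 b=-59/156 c=129/104 d=-1/39
  seg 3: a=0 b=667/156 c=113/104 d=-113/312
S(7/2) = -93/52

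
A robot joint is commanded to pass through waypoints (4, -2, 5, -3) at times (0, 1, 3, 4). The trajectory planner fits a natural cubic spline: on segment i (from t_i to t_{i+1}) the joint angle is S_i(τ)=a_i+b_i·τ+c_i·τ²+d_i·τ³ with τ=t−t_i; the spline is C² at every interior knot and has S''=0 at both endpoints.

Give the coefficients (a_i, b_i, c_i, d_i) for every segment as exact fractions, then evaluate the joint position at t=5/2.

  seg 0: a=4 b=-17/2 c=0 d=5/2
  seg 1: a=-2 b=-1 c=15/2 d=-21/8
  seg 2: a=5 b=-5/2 c=-33/4 d=11/4
S(5/2) = 289/64

Δ: Δ0=-6, Δ1=7/2, Δ2=-8
row 1: diag=6, rhs=57; c'=1/3, d'=19/2
row 2: denom=6−2·1/3=16/3; d'=(-69−2·19/2)/(16/3)=-33/2
back: M2=-33/2
back: M1=19/2−1/3·-33/2=15
M: M0=0, M1=15, M2=-33/2, M3=0
seg 0: a=4, c=M0/2=0, d=(M1−M0)/(6·1)=5/2, b=Δ0−h0·(2M0+M1)/6=-17/2
seg 1: a=-2, c=M1/2=15/2, d=(M2−M1)/(6·2)=-21/8, b=Δ1−h1·(2M1+M2)/6=-1
seg 2: a=5, c=M2/2=-33/4, d=(M3−M2)/(6·1)=11/4, b=Δ2−h2·(2M2+M3)/6=-5/2
t_q=5/2 → seg 1, τ=3/2; S=-2+-1·τ+15/2·τ²+-21/8·τ³=289/64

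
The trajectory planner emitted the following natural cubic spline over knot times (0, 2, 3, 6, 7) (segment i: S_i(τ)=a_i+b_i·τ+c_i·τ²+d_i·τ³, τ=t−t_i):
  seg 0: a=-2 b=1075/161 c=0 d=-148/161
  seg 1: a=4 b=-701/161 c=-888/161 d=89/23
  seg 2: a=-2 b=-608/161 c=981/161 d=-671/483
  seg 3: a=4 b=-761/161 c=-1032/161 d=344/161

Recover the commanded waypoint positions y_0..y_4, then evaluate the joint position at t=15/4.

y_0 = S_0(0) = a_0 = -2
y_1 = S_1(0) = a_1 = 4
y_2 = S_2(0) = a_2 = -2
y_3 = S_3(0) = a_3 = 4
y_4 = S_3(1) = -5
t_q=15/4 is in segment 2 (τ=3/4); S_2(τ)=-20515/10304

y_0=-2 y_1=4 y_2=-2 y_3=4 y_4=-5
S(15/4) = -20515/10304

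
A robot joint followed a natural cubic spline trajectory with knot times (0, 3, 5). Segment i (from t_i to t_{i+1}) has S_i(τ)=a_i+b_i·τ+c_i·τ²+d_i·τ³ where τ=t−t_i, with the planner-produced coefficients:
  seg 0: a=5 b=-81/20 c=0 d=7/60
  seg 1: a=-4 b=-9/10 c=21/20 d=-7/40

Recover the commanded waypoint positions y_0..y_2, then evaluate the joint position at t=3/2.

y_0 = S_0(0) = a_0 = 5
y_1 = S_1(0) = a_1 = -4
y_2 = S_1(2) = -3
t_q=3/2 is in segment 0 (τ=3/2); S_0(τ)=-109/160

y_0=5 y_1=-4 y_2=-3
S(3/2) = -109/160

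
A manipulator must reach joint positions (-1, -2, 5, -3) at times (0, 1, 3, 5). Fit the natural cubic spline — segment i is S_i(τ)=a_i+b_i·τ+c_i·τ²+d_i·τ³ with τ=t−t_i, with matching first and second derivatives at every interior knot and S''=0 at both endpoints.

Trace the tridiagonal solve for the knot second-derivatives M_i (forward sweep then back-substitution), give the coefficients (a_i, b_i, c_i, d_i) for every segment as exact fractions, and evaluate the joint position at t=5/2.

  seg 0: a=-1 b=-95/44 c=0 d=51/44
  seg 1: a=-2 b=29/22 c=153/44 d=-105/88
  seg 2: a=5 b=10/11 c=-81/22 d=27/44
S(5/2) = 2657/704

Δ: Δ0=-1, Δ1=7/2, Δ2=-4
row 1: diag=6, rhs=27; c'=1/3, d'=9/2
row 2: denom=8−2·1/3=22/3; d'=(-45−2·9/2)/(22/3)=-81/11
back: M2=-81/11
back: M1=9/2−1/3·-81/11=153/22
M: M0=0, M1=153/22, M2=-81/11, M3=0
seg 0: a=-1, c=M0/2=0, d=(M1−M0)/(6·1)=51/44, b=Δ0−h0·(2M0+M1)/6=-95/44
seg 1: a=-2, c=M1/2=153/44, d=(M2−M1)/(6·2)=-105/88, b=Δ1−h1·(2M1+M2)/6=29/22
seg 2: a=5, c=M2/2=-81/22, d=(M3−M2)/(6·2)=27/44, b=Δ2−h2·(2M2+M3)/6=10/11
t_q=5/2 → seg 1, τ=3/2; S=-2+29/22·τ+153/44·τ²+-105/88·τ³=2657/704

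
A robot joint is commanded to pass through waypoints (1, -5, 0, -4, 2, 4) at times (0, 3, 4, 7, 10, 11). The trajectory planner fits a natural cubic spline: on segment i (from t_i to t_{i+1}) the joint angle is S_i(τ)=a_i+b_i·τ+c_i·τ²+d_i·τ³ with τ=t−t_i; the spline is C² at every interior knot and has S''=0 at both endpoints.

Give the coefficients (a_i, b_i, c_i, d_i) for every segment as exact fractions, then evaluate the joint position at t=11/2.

  seg 0: a=1 b=-8269/1635 c=0 d=4999/14715
  seg 1: a=-5 b=6728/1635 c=4999/1635 d=-1184/545
  seg 2: a=0 b=1214/327 c=-5657/1635 d=323/545
  seg 3: a=-4 b=-1709/1635 c=3064/1635 d=-4213/14715
  seg 4: a=2 b=4036/1635 c=-383/545 d=383/1635
S(11/2) = -941/4360

Δ: Δ0=-2, Δ1=5, Δ2=-4/3, Δ3=2, Δ4=2
row 1: diag=8, rhs=42; c'=1/8, d'=21/4
row 2: denom=8−1·1/8=63/8; d'=(-38−1·21/4)/(63/8)=-346/63
row 3: denom=12−3·8/21=76/7; d'=(20−3·-346/63)/(76/7)=383/114
row 4: denom=8−3·21/76=545/76; d'=(0−3·383/114)/(545/76)=-766/545
back: M4=-766/545
back: M3=383/114−21/76·-766/545=6128/1635
back: M2=-346/63−8/21·6128/1635=-11314/1635
back: M1=21/4−1/8·-11314/1635=9998/1635
M: M0=0, M1=9998/1635, M2=-11314/1635, M3=6128/1635, M4=-766/545, M5=0
seg 0: a=1, c=M0/2=0, d=(M1−M0)/(6·3)=4999/14715, b=Δ0−h0·(2M0+M1)/6=-8269/1635
seg 1: a=-5, c=M1/2=4999/1635, d=(M2−M1)/(6·1)=-1184/545, b=Δ1−h1·(2M1+M2)/6=6728/1635
seg 2: a=0, c=M2/2=-5657/1635, d=(M3−M2)/(6·3)=323/545, b=Δ2−h2·(2M2+M3)/6=1214/327
seg 3: a=-4, c=M3/2=3064/1635, d=(M4−M3)/(6·3)=-4213/14715, b=Δ3−h3·(2M3+M4)/6=-1709/1635
seg 4: a=2, c=M4/2=-383/545, d=(M5−M4)/(6·1)=383/1635, b=Δ4−h4·(2M4+M5)/6=4036/1635
t_q=11/2 → seg 2, τ=3/2; S=0+1214/327·τ+-5657/1635·τ²+323/545·τ³=-941/4360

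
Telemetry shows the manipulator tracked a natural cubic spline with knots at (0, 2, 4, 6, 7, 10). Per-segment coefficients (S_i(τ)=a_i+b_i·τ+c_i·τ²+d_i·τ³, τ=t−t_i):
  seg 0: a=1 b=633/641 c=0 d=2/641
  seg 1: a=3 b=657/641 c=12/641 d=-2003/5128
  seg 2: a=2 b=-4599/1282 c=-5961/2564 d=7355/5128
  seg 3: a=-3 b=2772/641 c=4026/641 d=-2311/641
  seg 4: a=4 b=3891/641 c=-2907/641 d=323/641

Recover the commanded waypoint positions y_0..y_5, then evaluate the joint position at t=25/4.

y_0=1 y_1=3 y_2=2 y_3=-3 y_4=4 y_5=-5
S(25/4) = -64927/41024

y_0 = S_0(0) = a_0 = 1
y_1 = S_1(0) = a_1 = 3
y_2 = S_2(0) = a_2 = 2
y_3 = S_3(0) = a_3 = -3
y_4 = S_4(0) = a_4 = 4
y_5 = S_4(3) = -5
t_q=25/4 is in segment 3 (τ=1/4); S_3(τ)=-64927/41024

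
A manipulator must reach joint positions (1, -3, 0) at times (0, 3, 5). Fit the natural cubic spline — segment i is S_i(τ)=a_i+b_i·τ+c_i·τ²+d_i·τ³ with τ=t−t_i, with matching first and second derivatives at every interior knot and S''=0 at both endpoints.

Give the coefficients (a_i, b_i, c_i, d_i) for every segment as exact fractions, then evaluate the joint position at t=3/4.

  seg 0: a=1 b=-131/60 c=0 d=17/180
  seg 1: a=-3 b=11/30 c=17/20 d=-17/120
S(3/4) = -153/256

Δ: Δ0=-4/3, Δ1=3/2
row 1: diag=10, rhs=17; c'=1/5, d'=17/10
back: M1=17/10
M: M0=0, M1=17/10, M2=0
seg 0: a=1, c=M0/2=0, d=(M1−M0)/(6·3)=17/180, b=Δ0−h0·(2M0+M1)/6=-131/60
seg 1: a=-3, c=M1/2=17/20, d=(M2−M1)/(6·2)=-17/120, b=Δ1−h1·(2M1+M2)/6=11/30
t_q=3/4 → seg 0, τ=3/4; S=1+-131/60·τ+0·τ²+17/180·τ³=-153/256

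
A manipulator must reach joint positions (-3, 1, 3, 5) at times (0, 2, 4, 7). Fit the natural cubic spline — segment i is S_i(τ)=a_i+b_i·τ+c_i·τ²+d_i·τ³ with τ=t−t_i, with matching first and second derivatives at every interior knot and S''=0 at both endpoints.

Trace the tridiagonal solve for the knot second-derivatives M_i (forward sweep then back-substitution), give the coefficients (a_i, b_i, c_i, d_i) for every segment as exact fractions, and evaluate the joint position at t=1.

Δ: Δ0=2, Δ1=1, Δ2=2/3
row 1: diag=8, rhs=-6; c'=1/4, d'=-3/4
row 2: denom=10−2·1/4=19/2; d'=(-2−2·-3/4)/(19/2)=-1/19
back: M2=-1/19
back: M1=-3/4−1/4·-1/19=-14/19
M: M0=0, M1=-14/19, M2=-1/19, M3=0
seg 0: a=-3, c=M0/2=0, d=(M1−M0)/(6·2)=-7/114, b=Δ0−h0·(2M0+M1)/6=128/57
seg 1: a=1, c=M1/2=-7/19, d=(M2−M1)/(6·2)=13/228, b=Δ1−h1·(2M1+M2)/6=86/57
seg 2: a=3, c=M2/2=-1/38, d=(M3−M2)/(6·3)=1/342, b=Δ2−h2·(2M2+M3)/6=41/57
t_q=1 → seg 0, τ=1; S=-3+128/57·τ+0·τ²+-7/114·τ³=-31/38

  seg 0: a=-3 b=128/57 c=0 d=-7/114
  seg 1: a=1 b=86/57 c=-7/19 d=13/228
  seg 2: a=3 b=41/57 c=-1/38 d=1/342
S(1) = -31/38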